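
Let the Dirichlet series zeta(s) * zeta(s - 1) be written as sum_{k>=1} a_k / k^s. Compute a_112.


Convolution gives a_k = sum_{d | k} d * 1 = sum_{d | k} d = sigma(k), the sum of positive divisors of k.
For k = 112, the divisors are 1, 2, 4, 7, 8, 14, 16, 28, 56, 112, so
sigma(112) = 1 + 2 + 4 + 7 + 8 + 14 + 16 + 28 + 56 + 112 = 248.

248


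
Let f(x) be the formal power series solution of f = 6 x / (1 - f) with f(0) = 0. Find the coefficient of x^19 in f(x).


Apply Lagrange inversion: f = 6 x * phi(f) with phi(t) = 1/(1 - t), so
[x^n] f = 6^n * (1/n) [t^(n-1)] phi(t)^n = 6^n * (1/n) [t^(n-1)] (1 - t)^(-n) = 6^n * (1/n) C(2n - 2, n - 1) = 6^n * C_{n-1}.
For n = 19: C_18 = C(36, 18) / 19 = 9075135300/19 = 477638700.
With the 6^19 = 609359740010496 factor, the coefficient is 609359740010496 * 477638700 = 291053794050951295795200.

291053794050951295795200


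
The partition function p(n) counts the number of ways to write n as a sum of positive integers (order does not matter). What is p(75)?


Using the generating function prod_{k>=1} 1/(1-x^k), we compute p(75).
By dynamic programming over parts 1 through 75:
p(75) = 8118264

8118264


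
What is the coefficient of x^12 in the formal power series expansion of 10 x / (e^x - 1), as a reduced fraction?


The exponential generating function for Bernoulli numbers is
x / (e^x - 1) = sum_{k>=0} B_k x^k / k!.
So the coefficient of x^12 in 10 x / (e^x - 1) is 10 B_12 / 12!.
Computing: B_12 = -691/2730, 12! = 479001600, giving
10 * -691/2730 / 479001600 = -691/130767436800.

-691/130767436800


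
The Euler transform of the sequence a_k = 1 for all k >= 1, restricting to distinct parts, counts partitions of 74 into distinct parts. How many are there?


Partitions of 74 into distinct parts can be computed via generating function.
Product (1+x)(1+x^2)(1+x^3)...
The coefficient of x^74 = 44046

44046


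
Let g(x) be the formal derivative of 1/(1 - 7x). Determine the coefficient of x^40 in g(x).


Differentiate termwise: d/dx sum_{k>=0} 7^k x^k = sum_{k>=1} k 7^k x^(k-1) = sum_{j>=0} (j+1) 7^(j+1) x^j.
Equivalently, d/dx [1/(1 - 7x)] = 7/(1 - 7x)^2.
For j = 40: 41 * 7^41 = 41 * 44567640326363195900190045974568007 = 1827273253380891031907791884957288287.

1827273253380891031907791884957288287


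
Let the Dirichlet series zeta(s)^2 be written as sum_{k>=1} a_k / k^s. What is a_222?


The Dirichlet convolution of the constant function 1 with itself gives (1 * 1)(k) = sum_{d | k} 1 = d(k), the number of positive divisors of k.
Since zeta(s) = sum_{k>=1} 1/k^s, we have zeta(s)^2 = sum_{k>=1} d(k)/k^s, so a_k = d(k).
For k = 222: the divisors are 1, 2, 3, 6, 37, 74, 111, 222.
Count = 8.

8


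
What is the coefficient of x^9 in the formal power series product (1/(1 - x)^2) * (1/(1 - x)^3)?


Combine the factors: (1/(1 - x)^2) * (1/(1 - x)^3) = 1/(1 - x)^5.
Then use 1/(1 - x)^r = sum_{k>=0} C(k + r - 1, r - 1) x^k with r = 5 and k = 9:
C(13, 4) = 715.

715


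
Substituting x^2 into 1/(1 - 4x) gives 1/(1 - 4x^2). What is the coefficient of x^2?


The coefficient of x^(2m) in 1/(1 - 4x^2) is 4^m.
With n = 2 = 2*1, the coefficient is 4^1 = 4.

4


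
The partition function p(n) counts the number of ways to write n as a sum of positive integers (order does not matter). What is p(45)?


Using the generating function prod_{k>=1} 1/(1-x^k), we compute p(45).
By dynamic programming over parts 1 through 45:
p(45) = 89134

89134


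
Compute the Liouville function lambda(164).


The Liouville function is lambda(k) = (-1)^Omega(k), where Omega(k) counts the prime factors of k with multiplicity.
Factoring: 164 = 2 * 2 * 41, so Omega(164) = 3.
lambda(164) = (-1)^3 = -1.

-1


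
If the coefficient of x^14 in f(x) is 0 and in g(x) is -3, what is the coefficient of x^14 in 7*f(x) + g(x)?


Scalar multiplication scales coefficients: 7 * 0 = 0.
Then add the g coefficient: 0 + -3
= -3

-3


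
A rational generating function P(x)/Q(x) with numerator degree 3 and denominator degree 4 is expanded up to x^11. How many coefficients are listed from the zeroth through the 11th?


Expanding up to x^11 gives the coefficients for x^0, x^1, ..., x^11.
That is 11 + 1 = 12 coefficients in total.

12


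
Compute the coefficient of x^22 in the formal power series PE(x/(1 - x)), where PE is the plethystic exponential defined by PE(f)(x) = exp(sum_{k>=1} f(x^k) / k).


For f(x) = x/(1 - x) we have
sum_{k>=1} f(x^k) / k = sum_{k>=1} (1/k) * x^k / (1 - x^k) = sum_{k, m >= 1} x^(k m) / k,
which after exponentiating simplifies to
PE(x/(1 - x)) = prod_{k>=1} 1 / (1 - x^k).
This is the generating function for the partition function p(n), so the coefficient of x^22 is p(22).
Computing p(22) by dynamic programming over parts 1, 2, ..., 22: p(22) = 1002.

1002


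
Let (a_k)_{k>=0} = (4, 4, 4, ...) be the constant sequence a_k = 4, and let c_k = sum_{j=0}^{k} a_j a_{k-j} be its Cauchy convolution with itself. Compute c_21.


Since a_j = 4 for all j >= 0, the convolution sum becomes
c_k = sum_{j=0}^{k} 4 * 4 = 16 * (k + 1).
Equivalently, the generating function of (a_k) is 4/(1 - x) and its square is 16/(1 - x)^2 = sum_{k>=0} 16(k + 1) x^k.
For k = 21: 16 * 22 = 352.

352


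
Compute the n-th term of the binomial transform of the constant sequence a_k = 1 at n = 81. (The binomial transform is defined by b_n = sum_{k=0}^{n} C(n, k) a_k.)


With a_k = 1 for all k, b_n = sum_{k=0}^{n} C(n, k) = 2^n by the binomial theorem.
For n = 81: 2^81 = 2417851639229258349412352.

2417851639229258349412352


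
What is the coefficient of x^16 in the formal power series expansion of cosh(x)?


The Maclaurin series is cosh(t) = sum_{m>=0} t^(2m) / (2m)!, so substituting t = x, only even powers of x are nonzero, with coefficient of x^(2m) equal to 1 / (2m)!.
For x^16 the coefficient is 1/16! = 1/20922789888000 = 1/20922789888000.

1/20922789888000


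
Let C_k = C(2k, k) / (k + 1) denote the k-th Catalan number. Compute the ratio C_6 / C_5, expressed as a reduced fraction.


Using C_k = (2k)! / (k! (k+1)!), the ratio C_{k+1}/C_k simplifies to
C_{k+1}/C_k = [(2k+2)! / ((k+1)! (k+2)!)] * [k! (k+1)! / (2k)!]
 = (2k+2)(2k+1) / ((k+1)(k+2)) = 2(2k+1) / (k+2).
For k = 5: 2(2*5 + 1) / (5 + 2) = 22/7 = 22/7.

22/7


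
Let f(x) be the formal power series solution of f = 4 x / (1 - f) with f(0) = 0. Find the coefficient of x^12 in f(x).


Apply Lagrange inversion: f = 4 x * phi(f) with phi(t) = 1/(1 - t), so
[x^n] f = 4^n * (1/n) [t^(n-1)] phi(t)^n = 4^n * (1/n) [t^(n-1)] (1 - t)^(-n) = 4^n * (1/n) C(2n - 2, n - 1) = 4^n * C_{n-1}.
For n = 12: C_11 = C(22, 11) / 12 = 705432/12 = 58786.
With the 4^12 = 16777216 factor, the coefficient is 16777216 * 58786 = 986265419776.

986265419776


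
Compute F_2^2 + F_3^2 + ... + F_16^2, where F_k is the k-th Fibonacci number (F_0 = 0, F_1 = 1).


There is a standard identity sum_{k=0}^{N} F_k^2 = F_N * F_{N+1} (proved inductively from the telescoping relation F_k^2 = F_k F_{k+1} - F_{k-1} F_k). Then
sum_{k=2}^{16} F_k^2 = F_16 F_17 - F_1 F_2.
Computing: F_16 = 987, F_17 = 1597, F_1 = 1, F_2 = 1.
Sum = 987 * 1597 - 1 * 1 = 1576238.

1576238


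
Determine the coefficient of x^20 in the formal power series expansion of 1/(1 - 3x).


The geometric series identity gives 1/(1 - c x) = sum_{k>=0} c^k x^k, so the coefficient of x^k is c^k.
Here c = 3 and k = 20.
Computing: 3^20 = 3486784401

3486784401


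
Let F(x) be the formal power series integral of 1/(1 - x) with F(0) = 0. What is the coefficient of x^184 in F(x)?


1/(1 - x) = sum_{k>=0} x^k. Integrating termwise and using F(0) = 0 gives
F(x) = sum_{k>=0} x^(k+1) / (k+1) = sum_{m>=1} x^m / m = -ln(1 - x).
So the coefficient of x^184 is 1/184 = 1/184.

1/184


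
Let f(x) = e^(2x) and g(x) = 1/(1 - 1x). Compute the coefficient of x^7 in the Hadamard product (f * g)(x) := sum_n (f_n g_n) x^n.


Expanding: f_k = 2^k/k! (from e^(2x)) and g_k = 1^k (from 1/(1 - 1x)). So the Hadamard coefficient (f * g)_k = 2^k 1^k / k! = (2)^k / k!.
For k = 7: 2^7/7! = 128/5040 = 8/315.

8/315


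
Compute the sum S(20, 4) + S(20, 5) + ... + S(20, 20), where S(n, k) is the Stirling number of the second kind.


By definition, S(n, k) counts partitions of an n-set into exactly k nonempty blocks.
Computing row n = 20 for k = 4..20:
S(20, k): 45232115901, 749206090500, 4306078895384, 11143554045652, 15170932662679, 12011282644725, 5917584964655, 1900842429486, 411016633391, 61068660380, 6302524580, 452329200, 22350954, 741285, 15675, 190, 1
Sum = 51723577104638.

51723577104638


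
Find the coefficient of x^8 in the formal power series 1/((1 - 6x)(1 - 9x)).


By partial fractions or Cauchy convolution:
The coefficient equals sum_{k=0}^{8} 6^k * 9^(8-k).
= 125780931

125780931


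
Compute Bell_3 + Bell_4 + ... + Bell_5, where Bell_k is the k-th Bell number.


Recall Bell_k counts set partitions of a k-set (with Bell_0 = 1 by convention).
Bell_3 through Bell_5: 5, 15, 52
Sum = 5 + 15 + 52 = 72.

72


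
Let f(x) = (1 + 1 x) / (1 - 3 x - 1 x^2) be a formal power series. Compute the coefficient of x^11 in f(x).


Write f(x) = sum_{k>=0} a_k x^k. Multiplying both sides by 1 - 3 x - 1 x^2 gives
(1 - 3 x - 1 x^2) sum_{k>=0} a_k x^k = 1 + 1 x.
Matching coefficients:
 x^0: a_0 = 1
 x^1: a_1 - 3 a_0 = 1  =>  a_1 = 3*1 + 1 = 4
 x^k (k >= 2): a_k = 3 a_{k-1} + 1 a_{k-2}.
Iterating: a_2 = 13, a_3 = 43, a_4 = 142, a_5 = 469, a_6 = 1549, a_7 = 5116, a_8 = 16897, a_9 = 55807, a_10 = 184318, a_11 = 608761.
So the coefficient of x^11 is 608761.

608761


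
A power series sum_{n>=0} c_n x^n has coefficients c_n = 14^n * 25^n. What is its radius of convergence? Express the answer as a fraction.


By the root test (Cauchy-Hadamard), the radius is R = 1 / limsup_n |c_n|^(1/n).
Here |c_n|^(1/n) = (14^n * 25^n)^(1/n) = 14 * 25 = 350 for all n.
So R = 1/350 = 1/350.

1/350


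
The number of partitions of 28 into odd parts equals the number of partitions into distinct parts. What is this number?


Computing partitions of 28 into odd parts (1, 3, 5, ...):
Using the generating function prod_{k>=0} 1/(1-x^(2k+1)),
the count is 222

222


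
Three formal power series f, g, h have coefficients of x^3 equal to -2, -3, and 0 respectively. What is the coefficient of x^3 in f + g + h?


Series addition is componentwise:
-2 + -3 + 0
= -5

-5


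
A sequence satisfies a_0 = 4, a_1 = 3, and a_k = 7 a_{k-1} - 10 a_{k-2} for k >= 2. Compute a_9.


The characteristic equation is t^2 - 7 t + 10 = 0, with roots r_1 = 5 and r_2 = 2 (so c_1 = r_1 + r_2, c_2 = -r_1 r_2 as required).
One can use the closed form a_n = A r_1^n + B r_2^n, but direct iteration is more reliable:
a_0 = 4, a_1 = 3, a_2 = -19, a_3 = -163, a_4 = -951, a_5 = -5027, a_6 = -25679, a_7 = -129483, a_8 = -649591, a_9 = -3252307.
So a_9 = -3252307.

-3252307


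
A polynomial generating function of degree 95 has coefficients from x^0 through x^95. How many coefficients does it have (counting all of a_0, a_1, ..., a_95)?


A polynomial of degree 95 takes the form a_0 + a_1 x + ... + a_95 x^95.
The number of coefficients is 95 + 1 = 96.

96


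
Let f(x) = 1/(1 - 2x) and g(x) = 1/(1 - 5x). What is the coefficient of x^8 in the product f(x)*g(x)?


The coefficient of x^n in f*g is the Cauchy product: sum_{k=0}^{n} a^k * b^(n-k).
With a=2, b=5, n=8:
sum_{k=0}^{8} 2^k * 5^(8-k)
= 650871

650871


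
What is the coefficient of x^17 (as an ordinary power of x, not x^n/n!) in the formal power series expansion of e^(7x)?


The exponential series is e^y = sum_{k>=0} y^k / k!. Substituting y = 7x gives
e^(7x) = sum_{k>=0} 7^k x^k / k!.
So the coefficient of x^n is a^n/n! with a = 7, n = 17:
7^17 / 17! = 232630513987207/355687428096000 = 4747561509943/7258927104000

4747561509943/7258927104000


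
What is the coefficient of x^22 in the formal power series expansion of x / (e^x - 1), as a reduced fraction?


The exponential generating function for Bernoulli numbers is
x / (e^x - 1) = sum_{k>=0} B_k x^k / k!.
So the coefficient of x^22 in x / (e^x - 1) is B_22 / 22!.
Computing: B_22 = 854513/138, 22! = 1124000727777607680000, giving
854513/138 / 1124000727777607680000 = 77683/14101100039391805440000.

77683/14101100039391805440000


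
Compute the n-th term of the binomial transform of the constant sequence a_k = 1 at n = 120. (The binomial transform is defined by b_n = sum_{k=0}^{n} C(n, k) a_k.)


With a_k = 1 for all k, b_n = sum_{k=0}^{n} C(n, k) = 2^n by the binomial theorem.
For n = 120: 2^120 = 1329227995784915872903807060280344576.

1329227995784915872903807060280344576


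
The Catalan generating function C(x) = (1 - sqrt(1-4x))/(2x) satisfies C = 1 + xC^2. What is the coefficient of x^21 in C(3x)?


Substituting x -> 3x scales the n-th coefficient by 3^n, so [x^21] C(3x) = 3^21 * C_21.
C_21 = C(2*21, 21)/(22) = 538257874440/22 = 24466267020.
So 3^21 * 24466267020 = 10460353203 * 24466267020 = 255925794588110265060.

255925794588110265060


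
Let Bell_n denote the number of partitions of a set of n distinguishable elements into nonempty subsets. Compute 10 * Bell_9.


Bell_9 can be computed from the Bell triangle or from Dobinski's identity Bell_n = (1/e) * sum_{k>=0} k^n / k!.
Computing Bell_9 = 21147.
Then 10 * 21147 = 211470.

211470


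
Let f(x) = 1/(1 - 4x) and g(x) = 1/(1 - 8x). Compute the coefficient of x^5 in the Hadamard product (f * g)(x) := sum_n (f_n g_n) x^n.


f has coefficients f_k = 4^k and g has coefficients g_k = 8^k, so the Hadamard product has coefficient (f*g)_k = 4^k * 8^k = 32^k.
For k = 5: 32^5 = 33554432.

33554432


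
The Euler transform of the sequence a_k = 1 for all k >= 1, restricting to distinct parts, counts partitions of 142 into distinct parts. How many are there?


Partitions of 142 into distinct parts can be computed via generating function.
Product (1+x)(1+x^2)(1+x^3)...
The coefficient of x^142 = 11086968

11086968


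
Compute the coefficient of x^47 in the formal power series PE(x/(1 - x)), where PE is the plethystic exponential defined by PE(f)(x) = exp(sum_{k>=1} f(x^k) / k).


For f(x) = x/(1 - x) we have
sum_{k>=1} f(x^k) / k = sum_{k>=1} (1/k) * x^k / (1 - x^k) = sum_{k, m >= 1} x^(k m) / k,
which after exponentiating simplifies to
PE(x/(1 - x)) = prod_{k>=1} 1 / (1 - x^k).
This is the generating function for the partition function p(n), so the coefficient of x^47 is p(47).
Computing p(47) by dynamic programming over parts 1, 2, ..., 47: p(47) = 124754.

124754


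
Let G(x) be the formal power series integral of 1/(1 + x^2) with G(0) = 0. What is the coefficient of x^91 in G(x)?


1/(1 + x^2) = sum_{j>=0} (-1)^j x^(2j). Integrating termwise with G(0) = 0:
G(x) = sum_{j>=0} (-1)^j x^(2j+1) / (2j+1) = arctan(x).
Only odd powers are nonzero. For x^91 write 91 = 2*45 + 1, giving
(-1)^45 / 91 = -1/91 = -1/91.

-1/91


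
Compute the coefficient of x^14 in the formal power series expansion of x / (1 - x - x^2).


Let f(x) = sum_{k>=0} a_k x^k. Multiplying f(x) * (1 - x - x^2) = x and matching coefficients gives a_0 = 0, a_1 = 1, and a_k = a_{k-1} + a_{k-2} for k >= 2. These are the Fibonacci numbers F_k.
Iterating from F_0 = 0, F_1 = 1:
F_0=0, F_1=1, F_2=1, F_3=2, F_4=3, F_5=5, F_6=8, F_7=13, F_8=21, F_9=34, ...
F_14 = 377.

377


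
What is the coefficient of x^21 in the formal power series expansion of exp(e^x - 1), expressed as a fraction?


exp(e^x - 1) is the exponential generating function for the Bell numbers Bell_k: exp(e^x - 1) = sum_{k>=0} Bell_k x^k / k!.
So the coefficient of x^21 in exp(e^x - 1) is Bell_21 / 21!.
Computing: Bell_21 = 474869816156751 and 21! = 51090942171709440000, giving
474869816156751/51090942171709440000 = 158289938718917/17030314057236480000.

158289938718917/17030314057236480000


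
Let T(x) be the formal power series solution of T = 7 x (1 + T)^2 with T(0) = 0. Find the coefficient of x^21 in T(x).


Apply the Lagrange inversion formula: if T = 7 x * phi(T) with phi(t) = (1 + t)^2, then [x^n] T = 7^n * (1/n) [t^(n-1)] phi(t)^n = 7^n * (1/n) [t^(n-1)] (1 + t)^(2n) = 7^n * (1/n) C(2n, n-1).
Using the identity C(2n, n-1) = C(2n, n) * n / (n+1), the unscaled factor equals C(2n, n) / (n+1) = C_n, the n-th Catalan number.
For n = 21: C_21 = C(42, 21) / 22 = 538257874440/22 = 24466267020.
With the 7^21 = 558545864083284007 factor, the coefficient is 558545864083284007 * 24466267020 = 13665532253578254033757549140.

13665532253578254033757549140


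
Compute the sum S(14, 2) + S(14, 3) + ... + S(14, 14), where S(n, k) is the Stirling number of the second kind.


By definition, S(n, k) counts partitions of an n-set into exactly k nonempty blocks.
Computing row n = 14 for k = 2..14:
S(14, k): 8191, 788970, 10391745, 40075035, 63436373, 49329280, 20912320, 5135130, 752752, 66066, 3367, 91, 1
Sum = 190899321.

190899321


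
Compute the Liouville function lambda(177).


The Liouville function is lambda(k) = (-1)^Omega(k), where Omega(k) counts the prime factors of k with multiplicity.
Factoring: 177 = 3 * 59, so Omega(177) = 2.
lambda(177) = (-1)^2 = 1.

1


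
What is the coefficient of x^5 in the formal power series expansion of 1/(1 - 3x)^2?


The general identity 1/(1 - c x)^r = sum_{k>=0} c^k C(k + r - 1, r - 1) x^k follows by substituting y = c x into 1/(1 - y)^r = sum_{k>=0} C(k + r - 1, r - 1) y^k.
For c = 3, r = 2, k = 5:
3^5 * C(6, 1) = 243 * 6 = 1458.

1458


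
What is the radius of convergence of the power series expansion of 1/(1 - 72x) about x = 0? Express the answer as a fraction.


Expanding 1/(1 - 72x) = sum_{k>=0} 72^k x^k, the series converges when |72x| < 1, i.e., |x| < 1/72.
So the radius of convergence is 1/72 = 1/72.

1/72


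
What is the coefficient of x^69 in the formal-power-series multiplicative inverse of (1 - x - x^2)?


Let the inverse be f(x) = sum_{k>=0} a_k x^k. From f(x) * (1 - x - x^2) = 1 and matching coefficients:
 x^0: a_0 = 1.
 x^1: a_1 - a_0 = 0, so a_1 = 1.
 x^k (k >= 2): a_k - a_{k-1} - a_{k-2} = 0, i.e. a_k = a_{k-1} + a_{k-2}.
This is the Fibonacci-type recurrence shifted so that a_0 = a_1 = 1.
Iterating: a_0=1, a_1=1, a_2=2, a_3=3, a_4=5, a_5=8, a_6=13, a_7=21, a_8=34, a_9=55, ...
a_69 = 190392490709135.

190392490709135


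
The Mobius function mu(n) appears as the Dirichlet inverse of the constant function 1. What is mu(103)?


103 = 103 (all distinct primes).
mu(103) = (-1)^1 = -1

-1


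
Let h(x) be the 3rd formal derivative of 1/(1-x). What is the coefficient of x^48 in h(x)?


Differentiating 3 times: d^3/dx^3 [1/(1-x)] = 3!/(1-x)^4.
The expansion 1/(1-x)^4 = sum_{k>=0} C(k+3, 3) x^k, so the coefficient of x^n in 3!/(1-x)^4 is 3! * C(n+3, 3).
For n = 48: 6 * C(51, 3) = 6 * 20825 = 124950

124950


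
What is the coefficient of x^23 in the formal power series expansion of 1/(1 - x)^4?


The negative binomial / multiset identity is
1/(1 - x)^r = sum_{k>=0} C(k + r - 1, r - 1) x^k.
Here r = 4 and k = 23, so the coefficient is
C(23 + 3, 3) = C(26, 3)
= 2600

2600


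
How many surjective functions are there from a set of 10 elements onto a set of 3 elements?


By inclusion-exclusion on which target elements are missed, the number of surjections from an n-set onto a k-set is
surj(n, k) = sum_{j=0}^{k} (-1)^j C(k, j) (k - j)^n.
Equivalently surj(n, k) = k! * S(n, k), where S(n, k) is the Stirling number of the second kind.
For n = 10, k = 3:
S(10, 3) = 9330, so
surj = 3! * 9330 = 6 * 9330 = 55980.

55980


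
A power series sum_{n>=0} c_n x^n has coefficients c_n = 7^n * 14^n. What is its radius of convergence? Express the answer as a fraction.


By the root test (Cauchy-Hadamard), the radius is R = 1 / limsup_n |c_n|^(1/n).
Here |c_n|^(1/n) = (7^n * 14^n)^(1/n) = 7 * 14 = 98 for all n.
So R = 1/98 = 1/98.

1/98


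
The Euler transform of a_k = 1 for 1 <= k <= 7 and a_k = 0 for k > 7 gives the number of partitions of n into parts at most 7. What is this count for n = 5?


Partitions of 5 into parts at most 7:
Using generating function (1-x)^(-1)(1-x^2)^(-1)...(1-x^7)^(-1),
the coefficient of x^5 = 7

7


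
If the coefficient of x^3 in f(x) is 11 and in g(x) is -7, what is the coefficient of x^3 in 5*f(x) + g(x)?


Scalar multiplication scales coefficients: 5 * 11 = 55.
Then add the g coefficient: 55 + -7
= 48

48


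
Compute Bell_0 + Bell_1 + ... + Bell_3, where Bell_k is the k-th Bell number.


Recall Bell_k counts set partitions of a k-set (with Bell_0 = 1 by convention).
Bell_0 through Bell_3: 1, 1, 2, 5
Sum = 1 + 1 + 2 + 5 = 9.

9


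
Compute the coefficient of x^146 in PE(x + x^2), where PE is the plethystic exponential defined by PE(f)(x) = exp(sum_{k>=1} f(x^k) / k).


With f(x) = x + x^2, the exponent is sum_{k>=1} (x^k + x^(2k)) / k = -ln(1 - x) - ln(1 - x^2). Exponentiating:
PE(x + x^2) = 1 / ((1 - x)(1 - x^2)).
This is the generating function for partitions of n into parts of size 1 or 2. The number of 2's can be any j in 0..73, and the rest are 1's, so
[x^146] = floor(146/2) + 1 = 74.

74


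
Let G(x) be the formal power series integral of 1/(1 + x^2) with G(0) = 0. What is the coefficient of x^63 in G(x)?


1/(1 + x^2) = sum_{j>=0} (-1)^j x^(2j). Integrating termwise with G(0) = 0:
G(x) = sum_{j>=0} (-1)^j x^(2j+1) / (2j+1) = arctan(x).
Only odd powers are nonzero. For x^63 write 63 = 2*31 + 1, giving
(-1)^31 / 63 = -1/63 = -1/63.

-1/63


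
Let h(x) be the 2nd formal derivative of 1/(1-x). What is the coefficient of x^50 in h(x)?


Differentiating 2 times: d^2/dx^2 [1/(1-x)] = 2!/(1-x)^3.
The expansion 1/(1-x)^3 = sum_{k>=0} C(k+2, 2) x^k, so the coefficient of x^n in 2!/(1-x)^3 is 2! * C(n+2, 2).
For n = 50: 2 * C(52, 2) = 2 * 1326 = 2652

2652


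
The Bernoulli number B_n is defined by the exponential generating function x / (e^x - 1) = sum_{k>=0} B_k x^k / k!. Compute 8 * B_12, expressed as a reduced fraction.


Bernoulli numbers can also be computed recursively via B_0 = 1 and sum_{j=0}^{m} C(m+1, j) B_j = 0 for m >= 1. Odd-index Bernoulli numbers vanish for k >= 3.
Computing B_12 = -691/2730, so 8 * B_12 = 8 * -691/2730 = -2764/1365.

-2764/1365


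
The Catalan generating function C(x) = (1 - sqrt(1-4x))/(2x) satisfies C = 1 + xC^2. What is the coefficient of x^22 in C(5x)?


Substituting x -> 5x scales the n-th coefficient by 5^n, so [x^22] C(5x) = 5^22 * C_22.
C_22 = C(2*22, 22)/(23) = 2104098963720/23 = 91482563640.
So 5^22 * 91482563640 = 2384185791015625 * 91482563640 = 218111428356170654296875000.

218111428356170654296875000


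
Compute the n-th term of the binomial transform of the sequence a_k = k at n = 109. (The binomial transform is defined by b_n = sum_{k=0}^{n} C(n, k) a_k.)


With a_k = k, b_n = sum_{k=0}^{n} C(n, k) k. Using k * C(n, k) = n * C(n-1, k-1) gives b_n = n * sum_{k>=1} C(n-1, k-1) = n * 2^(n-1).
For n = 109: 109 * 2^108 = 109 * 324518553658426726783156020576256 = 35372522348768513219364006242811904.

35372522348768513219364006242811904


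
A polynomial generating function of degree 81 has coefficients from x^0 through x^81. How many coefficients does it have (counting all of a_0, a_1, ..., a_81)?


A polynomial of degree 81 takes the form a_0 + a_1 x + ... + a_81 x^81.
The number of coefficients is 81 + 1 = 82.

82


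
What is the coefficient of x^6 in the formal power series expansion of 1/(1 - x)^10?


The negative binomial / multiset identity is
1/(1 - x)^r = sum_{k>=0} C(k + r - 1, r - 1) x^k.
Here r = 10 and k = 6, so the coefficient is
C(6 + 9, 9) = C(15, 9)
= 5005

5005


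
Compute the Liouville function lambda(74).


The Liouville function is lambda(k) = (-1)^Omega(k), where Omega(k) counts the prime factors of k with multiplicity.
Factoring: 74 = 2 * 37, so Omega(74) = 2.
lambda(74) = (-1)^2 = 1.

1


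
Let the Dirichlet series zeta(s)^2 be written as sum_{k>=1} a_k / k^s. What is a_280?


The Dirichlet convolution of the constant function 1 with itself gives (1 * 1)(k) = sum_{d | k} 1 = d(k), the number of positive divisors of k.
Since zeta(s) = sum_{k>=1} 1/k^s, we have zeta(s)^2 = sum_{k>=1} d(k)/k^s, so a_k = d(k).
For k = 280: the divisors are 1, 2, 4, 5, 7, 8, 10, 14, 20, 28, 35, 40, 56, 70, 140, 280.
Count = 16.

16


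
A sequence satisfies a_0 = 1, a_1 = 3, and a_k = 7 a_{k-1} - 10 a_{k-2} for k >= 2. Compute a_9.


The characteristic equation is t^2 - 7 t + 10 = 0, with roots r_1 = 5 and r_2 = 2 (so c_1 = r_1 + r_2, c_2 = -r_1 r_2 as required).
One can use the closed form a_n = A r_1^n + B r_2^n, but direct iteration is more reliable:
a_0 = 1, a_1 = 3, a_2 = 11, a_3 = 47, a_4 = 219, a_5 = 1063, a_6 = 5251, a_7 = 26127, a_8 = 130379, a_9 = 651383.
So a_9 = 651383.

651383


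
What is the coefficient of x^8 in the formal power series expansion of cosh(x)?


The Maclaurin series is cosh(t) = sum_{m>=0} t^(2m) / (2m)!, so substituting t = x, only even powers of x are nonzero, with coefficient of x^(2m) equal to 1 / (2m)!.
For x^8 the coefficient is 1/8! = 1/40320 = 1/40320.

1/40320


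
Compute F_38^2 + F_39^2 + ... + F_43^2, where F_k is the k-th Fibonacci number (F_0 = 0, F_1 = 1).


There is a standard identity sum_{k=0}^{N} F_k^2 = F_N * F_{N+1} (proved inductively from the telescoping relation F_k^2 = F_k F_{k+1} - F_{k-1} F_k). Then
sum_{k=38}^{43} F_k^2 = F_43 F_44 - F_37 F_38.
Computing: F_43 = 433494437, F_44 = 701408733, F_37 = 24157817, F_38 = 39088169.
Sum = 433494437 * 701408733 - 24157817 * 39088169 = 303112498985151248.

303112498985151248


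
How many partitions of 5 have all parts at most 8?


Using the generating function (1-x)^(-1)(1-x^2)^(-1)...(1-x^8)^(-1),
the coefficient of x^5 counts these restricted partitions.
Result = 7

7


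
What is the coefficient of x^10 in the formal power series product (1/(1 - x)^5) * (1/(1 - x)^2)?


Combine the factors: (1/(1 - x)^5) * (1/(1 - x)^2) = 1/(1 - x)^7.
Then use 1/(1 - x)^r = sum_{k>=0} C(k + r - 1, r - 1) x^k with r = 7 and k = 10:
C(16, 6) = 8008.

8008


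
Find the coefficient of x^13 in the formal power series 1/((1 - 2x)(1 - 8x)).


By partial fractions or Cauchy convolution:
The coefficient equals sum_{k=0}^{13} 2^k * 8^(13-k).
= 733007749120

733007749120


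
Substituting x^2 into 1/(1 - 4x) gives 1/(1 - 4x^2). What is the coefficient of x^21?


Since 1/(1 - 4x^2) only has even powers of x,
the coefficient of x^21 (odd) is 0.

0


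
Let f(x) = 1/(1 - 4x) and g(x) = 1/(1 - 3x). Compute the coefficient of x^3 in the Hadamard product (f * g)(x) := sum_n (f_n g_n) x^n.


f has coefficients f_k = 4^k and g has coefficients g_k = 3^k, so the Hadamard product has coefficient (f*g)_k = 4^k * 3^k = 12^k.
For k = 3: 12^3 = 1728.

1728


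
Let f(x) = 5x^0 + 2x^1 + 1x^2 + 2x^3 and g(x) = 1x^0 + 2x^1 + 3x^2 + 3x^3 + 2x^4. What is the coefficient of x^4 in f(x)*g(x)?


Cauchy product at x^4:
5*2 + 2*3 + 1*3 + 2*2
= 23

23


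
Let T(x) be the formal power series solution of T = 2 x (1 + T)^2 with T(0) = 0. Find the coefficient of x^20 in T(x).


Apply the Lagrange inversion formula: if T = 2 x * phi(T) with phi(t) = (1 + t)^2, then [x^n] T = 2^n * (1/n) [t^(n-1)] phi(t)^n = 2^n * (1/n) [t^(n-1)] (1 + t)^(2n) = 2^n * (1/n) C(2n, n-1).
Using the identity C(2n, n-1) = C(2n, n) * n / (n+1), the unscaled factor equals C(2n, n) / (n+1) = C_n, the n-th Catalan number.
For n = 20: C_20 = C(40, 20) / 21 = 137846528820/21 = 6564120420.
With the 2^20 = 1048576 factor, the coefficient is 1048576 * 6564120420 = 6882979133521920.

6882979133521920


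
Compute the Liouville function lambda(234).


The Liouville function is lambda(k) = (-1)^Omega(k), where Omega(k) counts the prime factors of k with multiplicity.
Factoring: 234 = 2 * 3 * 3 * 13, so Omega(234) = 4.
lambda(234) = (-1)^4 = 1.

1


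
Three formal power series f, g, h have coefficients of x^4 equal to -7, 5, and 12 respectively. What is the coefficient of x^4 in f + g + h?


Series addition is componentwise:
-7 + 5 + 12
= 10

10


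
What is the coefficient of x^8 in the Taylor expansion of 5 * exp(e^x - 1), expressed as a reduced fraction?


exp(e^x - 1) = sum_{k>=0} Bell_k x^k / k!, where Bell_k is the k-th Bell number.
So the coefficient of x^8 is 5 * Bell_8 / 8!.
Computing: Bell_8 = 4140 and 8! = 40320, giving
5 * 4140/40320 = 115/224.

115/224


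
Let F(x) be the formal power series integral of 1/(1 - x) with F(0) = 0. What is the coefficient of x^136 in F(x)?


1/(1 - x) = sum_{k>=0} x^k. Integrating termwise and using F(0) = 0 gives
F(x) = sum_{k>=0} x^(k+1) / (k+1) = sum_{m>=1} x^m / m = -ln(1 - x).
So the coefficient of x^136 is 1/136 = 1/136.

1/136


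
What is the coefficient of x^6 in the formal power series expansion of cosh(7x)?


The Maclaurin series is cosh(t) = sum_{m>=0} t^(2m) / (2m)!, so substituting t = 7x, only even powers of x are nonzero, with coefficient of x^(2m) equal to 7^(2m) / (2m)!.
For x^6 the coefficient is 7^6/6! = 117649/720 = 117649/720.

117649/720


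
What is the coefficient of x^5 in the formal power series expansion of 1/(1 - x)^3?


The expansion 1/(1 - x)^r = sum_{k>=0} C(k + r - 1, r - 1) x^k follows from the multiset / negative-binomial theorem (or from repeated differentiation of the geometric series).
For r = 3 and k = 5:
C(7, 2) = 5040 / (2 * 120) = 21.

21


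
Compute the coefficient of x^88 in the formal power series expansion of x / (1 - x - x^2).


Let f(x) = sum_{k>=0} a_k x^k. Multiplying f(x) * (1 - x - x^2) = x and matching coefficients gives a_0 = 0, a_1 = 1, and a_k = a_{k-1} + a_{k-2} for k >= 2. These are the Fibonacci numbers F_k.
Iterating from F_0 = 0, F_1 = 1:
F_0=0, F_1=1, F_2=1, F_3=2, F_4=3, F_5=5, F_6=8, F_7=13, F_8=21, F_9=34, ...
F_88 = 1100087778366101931.

1100087778366101931


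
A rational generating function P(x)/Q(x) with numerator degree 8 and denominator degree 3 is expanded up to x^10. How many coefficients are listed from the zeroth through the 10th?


Expanding up to x^10 gives the coefficients for x^0, x^1, ..., x^10.
That is 10 + 1 = 11 coefficients in total.

11


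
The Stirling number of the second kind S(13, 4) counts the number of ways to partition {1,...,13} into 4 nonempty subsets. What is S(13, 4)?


Using the explicit formula S(n,k) = (1/k!) sum_{j=0}^{k} (-1)^(k-j) C(k,j) j^n:
S(13, 4) = 2532530
Equivalently, S(n,k) is n! times the coefficient of x^n in the EGF (e^x - 1)^k / k!.

2532530


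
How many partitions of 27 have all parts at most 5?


Using the generating function (1-x)^(-1)(1-x^2)^(-1)...(1-x^5)^(-1),
the coefficient of x^27 counts these restricted partitions.
Result = 480

480


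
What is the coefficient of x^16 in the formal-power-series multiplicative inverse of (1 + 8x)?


The inverse is 1/(1 + 8x). Apply the geometric identity 1/(1 - y) = sum_{k>=0} y^k with y = -8x:
1/(1 + 8x) = sum_{k>=0} (-8)^k x^k.
So the coefficient of x^16 is (-8)^16 = 281474976710656.

281474976710656


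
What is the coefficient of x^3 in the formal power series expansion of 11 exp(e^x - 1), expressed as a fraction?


exp(e^x - 1) is the exponential generating function for the Bell numbers Bell_k: exp(e^x - 1) = sum_{k>=0} Bell_k x^k / k!.
So the coefficient of x^3 in 11 exp(e^x - 1) is 11 Bell_3 / 3!.
Computing: Bell_3 = 5 and 3! = 6, giving
11 * 5/6 = 55/6.

55/6


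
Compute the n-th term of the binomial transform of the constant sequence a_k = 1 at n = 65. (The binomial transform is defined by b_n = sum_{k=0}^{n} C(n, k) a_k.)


With a_k = 1 for all k, b_n = sum_{k=0}^{n} C(n, k) = 2^n by the binomial theorem.
For n = 65: 2^65 = 36893488147419103232.

36893488147419103232


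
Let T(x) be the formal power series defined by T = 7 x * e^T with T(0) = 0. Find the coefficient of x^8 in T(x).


Apply the Lagrange inversion formula: if T = 7 x * phi(T) with phi(t) = e^t, then
[x^n] T = 7^n * (1/n) [t^(n-1)] phi(t)^n = 7^n * (1/n) [t^(n-1)] e^(n t) = 7^n * (1/n) * n^(n-1) / (n-1)! = 7^n * n^(n-1) / n!.
When c = 1 this is the Cayley count of rooted labeled trees on n vertices, divided by n!.
For n = 8: 7^8 * 8^7 / 8! = 5764801 * 2097152/40320 = 13492928512/45.

13492928512/45


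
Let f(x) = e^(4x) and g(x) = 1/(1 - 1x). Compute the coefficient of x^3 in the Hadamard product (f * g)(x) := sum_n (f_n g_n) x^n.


Expanding: f_k = 4^k/k! (from e^(4x)) and g_k = 1^k (from 1/(1 - 1x)). So the Hadamard coefficient (f * g)_k = 4^k 1^k / k! = (4)^k / k!.
For k = 3: 4^3/3! = 64/6 = 32/3.

32/3


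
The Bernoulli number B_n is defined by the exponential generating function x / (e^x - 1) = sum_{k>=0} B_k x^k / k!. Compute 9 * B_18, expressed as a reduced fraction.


Bernoulli numbers can also be computed recursively via B_0 = 1 and sum_{j=0}^{m} C(m+1, j) B_j = 0 for m >= 1. Odd-index Bernoulli numbers vanish for k >= 3.
Computing B_18 = 43867/798, so 9 * B_18 = 9 * 43867/798 = 131601/266.

131601/266


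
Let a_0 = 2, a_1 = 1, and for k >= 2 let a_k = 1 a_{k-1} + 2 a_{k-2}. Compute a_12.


Iterating the recurrence forward:
a_0 = 2
a_1 = 1
a_2 = 1*1 + 2*2 = 5
a_3 = 1*5 + 2*1 = 7
a_4 = 1*7 + 2*5 = 17
a_5 = 1*17 + 2*7 = 31
a_6 = 1*31 + 2*17 = 65
a_7 = 1*65 + 2*31 = 127
a_8 = 1*127 + 2*65 = 257
a_9 = 1*257 + 2*127 = 511
a_10 = 1*511 + 2*257 = 1025
a_11 = 1*1025 + 2*511 = 2047
a_12 = 1*2047 + 2*1025 = 4097
So a_12 = 4097.

4097


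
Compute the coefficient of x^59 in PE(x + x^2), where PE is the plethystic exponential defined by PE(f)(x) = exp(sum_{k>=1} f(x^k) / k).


With f(x) = x + x^2, the exponent is sum_{k>=1} (x^k + x^(2k)) / k = -ln(1 - x) - ln(1 - x^2). Exponentiating:
PE(x + x^2) = 1 / ((1 - x)(1 - x^2)).
This is the generating function for partitions of n into parts of size 1 or 2. The number of 2's can be any j in 0..29, and the rest are 1's, so
[x^59] = floor(59/2) + 1 = 30.

30


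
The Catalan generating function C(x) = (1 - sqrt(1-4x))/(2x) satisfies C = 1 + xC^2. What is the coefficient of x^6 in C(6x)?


Substituting x -> 6x scales the n-th coefficient by 6^n, so [x^6] C(6x) = 6^6 * C_6.
C_6 = C(2*6, 6)/(7) = 924/7 = 132.
So 6^6 * 132 = 46656 * 132 = 6158592.

6158592


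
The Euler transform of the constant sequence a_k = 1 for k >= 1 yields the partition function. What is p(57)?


The Euler transform converts the sequence a_k = 1 into the number of integer partitions.
Using the recurrence or dynamic programming:
p(57) = 614154

614154


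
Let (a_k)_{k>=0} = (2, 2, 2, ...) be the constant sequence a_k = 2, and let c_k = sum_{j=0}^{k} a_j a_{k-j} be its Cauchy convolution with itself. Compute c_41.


Since a_j = 2 for all j >= 0, the convolution sum becomes
c_k = sum_{j=0}^{k} 2 * 2 = 4 * (k + 1).
Equivalently, the generating function of (a_k) is 2/(1 - x) and its square is 4/(1 - x)^2 = sum_{k>=0} 4(k + 1) x^k.
For k = 41: 4 * 42 = 168.

168


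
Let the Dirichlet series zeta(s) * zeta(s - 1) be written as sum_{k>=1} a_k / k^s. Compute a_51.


Convolution gives a_k = sum_{d | k} d * 1 = sum_{d | k} d = sigma(k), the sum of positive divisors of k.
For k = 51, the divisors are 1, 3, 17, 51, so
sigma(51) = 1 + 3 + 17 + 51 = 72.

72


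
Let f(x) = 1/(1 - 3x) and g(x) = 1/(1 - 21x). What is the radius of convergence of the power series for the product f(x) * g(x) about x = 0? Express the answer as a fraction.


The radius of 1/(1 - 3x) is 1/3 (nearest singularity at x = 1/3), and the radius of 1/(1 - 21x) is 1/21.
The product f(x)*g(x) = 1/((1 - 3x)(1 - 21x)) has singularities at both 1/3 and 1/21, so its radius of convergence is the distance to the nearest one:
min(1/3, 1/21) = 1/21.

1/21


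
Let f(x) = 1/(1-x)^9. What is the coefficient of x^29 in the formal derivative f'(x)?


Differentiate: d/dx [ 1/(1-x)^r ] = r / (1-x)^(r+1).
Here r = 9, so f'(x) = 9 / (1-x)^10.
The expansion of 1/(1-x)^(r+1) has coefficient of x^n equal to C(n+r, r).
So the coefficient of x^29 in f'(x) is
9 * C(38, 9) = 9 * 163011640 = 1467104760

1467104760


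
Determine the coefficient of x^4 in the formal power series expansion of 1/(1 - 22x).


The geometric series identity gives 1/(1 - c x) = sum_{k>=0} c^k x^k, so the coefficient of x^k is c^k.
Here c = 22 and k = 4.
Computing: 22^4 = 234256

234256


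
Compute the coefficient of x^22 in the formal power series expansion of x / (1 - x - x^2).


Let f(x) = sum_{k>=0} a_k x^k. Multiplying f(x) * (1 - x - x^2) = x and matching coefficients gives a_0 = 0, a_1 = 1, and a_k = a_{k-1} + a_{k-2} for k >= 2. These are the Fibonacci numbers F_k.
Iterating from F_0 = 0, F_1 = 1:
F_0=0, F_1=1, F_2=1, F_3=2, F_4=3, F_5=5, F_6=8, F_7=13, F_8=21, F_9=34, ...
F_22 = 17711.

17711


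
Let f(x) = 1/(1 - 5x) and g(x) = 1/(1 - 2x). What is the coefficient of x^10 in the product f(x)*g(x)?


The coefficient of x^n in f*g is the Cauchy product: sum_{k=0}^{n} a^k * b^(n-k).
With a=5, b=2, n=10:
sum_{k=0}^{10} 5^k * 2^(10-k)
= 16275359

16275359


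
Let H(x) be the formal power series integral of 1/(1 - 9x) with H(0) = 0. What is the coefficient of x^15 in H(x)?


1/(1 - 9x) = sum_{k>=0} 9^k x^k. Integrating termwise with H(0) = 0:
H(x) = sum_{k>=0} 9^k x^(k+1) / (k+1) = sum_{m>=1} 9^(m-1) x^m / m.
For m = 15: 9^14/15 = 22876792454961/15 = 7625597484987/5.

7625597484987/5


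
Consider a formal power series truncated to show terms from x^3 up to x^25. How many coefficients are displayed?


From x^3 to x^25 inclusive, the count is 25 - 3 + 1 = 23.

23


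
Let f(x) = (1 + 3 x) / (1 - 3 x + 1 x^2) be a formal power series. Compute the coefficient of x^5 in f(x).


Write f(x) = sum_{k>=0} a_k x^k. Multiplying both sides by 1 - 3 x + 1 x^2 gives
(1 - 3 x + 1 x^2) sum_{k>=0} a_k x^k = 1 + 3 x.
Matching coefficients:
 x^0: a_0 = 1
 x^1: a_1 - 3 a_0 = 3  =>  a_1 = 3*1 + 3 = 6
 x^k (k >= 2): a_k = 3 a_{k-1} - 1 a_{k-2}.
Iterating: a_2 = 17, a_3 = 45, a_4 = 118, a_5 = 309.
So the coefficient of x^5 is 309.

309


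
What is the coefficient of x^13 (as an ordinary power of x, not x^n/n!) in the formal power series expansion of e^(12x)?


The exponential series is e^y = sum_{k>=0} y^k / k!. Substituting y = 12x gives
e^(12x) = sum_{k>=0} 12^k x^k / k!.
So the coefficient of x^n is a^n/n! with a = 12, n = 13:
12^13 / 13! = 106993205379072/6227020800 = 429981696/25025

429981696/25025


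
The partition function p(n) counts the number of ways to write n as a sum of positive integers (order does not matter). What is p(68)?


Using the generating function prod_{k>=1} 1/(1-x^k), we compute p(68).
By dynamic programming over parts 1 through 68:
p(68) = 3087735

3087735


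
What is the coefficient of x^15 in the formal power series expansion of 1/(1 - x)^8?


The negative binomial / multiset identity is
1/(1 - x)^r = sum_{k>=0} C(k + r - 1, r - 1) x^k.
Here r = 8 and k = 15, so the coefficient is
C(15 + 7, 7) = C(22, 7)
= 170544

170544


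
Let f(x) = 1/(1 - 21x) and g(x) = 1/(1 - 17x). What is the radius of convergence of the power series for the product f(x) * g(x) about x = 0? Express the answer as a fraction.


The radius of 1/(1 - 21x) is 1/21 (nearest singularity at x = 1/21), and the radius of 1/(1 - 17x) is 1/17.
The product f(x)*g(x) = 1/((1 - 21x)(1 - 17x)) has singularities at both 1/21 and 1/17, so its radius of convergence is the distance to the nearest one:
min(1/21, 1/17) = 1/21.

1/21


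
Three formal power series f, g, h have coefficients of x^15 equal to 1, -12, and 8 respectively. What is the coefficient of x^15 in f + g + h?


Series addition is componentwise:
1 + -12 + 8
= -3

-3


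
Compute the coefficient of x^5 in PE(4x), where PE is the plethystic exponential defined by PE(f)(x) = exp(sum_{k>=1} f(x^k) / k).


With f(x) = 4x, the exponent is sum_{k>=1} 4 x^k / k = 4 * (-ln(1 - x)). Exponentiating:
PE(4x) = exp(-4 ln(1 - x)) = 1/(1 - x)^4.
By the negative binomial expansion, [x^n] 1/(1 - x)^4 = C(n + 3, 3).
For n = 5: C(8, 3) = 56.

56


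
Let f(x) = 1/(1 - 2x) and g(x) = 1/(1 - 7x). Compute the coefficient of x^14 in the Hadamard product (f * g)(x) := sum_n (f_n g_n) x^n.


f has coefficients f_k = 2^k and g has coefficients g_k = 7^k, so the Hadamard product has coefficient (f*g)_k = 2^k * 7^k = 14^k.
For k = 14: 14^14 = 11112006825558016.

11112006825558016
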